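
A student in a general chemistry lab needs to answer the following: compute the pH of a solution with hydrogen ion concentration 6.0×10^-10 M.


pH = -log10([H+]) = -log10(6.0×10^-10)
= 10 - log10(6.0)
= 10 - 0.78
= 9.22

9.22


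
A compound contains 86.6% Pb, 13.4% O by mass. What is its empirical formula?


Assume 100 g sample. Moles of each element:
  Pb: 86.6/207.2 = 0.418 mol
  O: 13.4/16.0 = 0.838 mol
Divide by smallest (0.418):
  Pb: 0.418/0.418 = 1.0
  O: 0.838/0.418 = 2.0
Empirical formula: PbO2

PbO2


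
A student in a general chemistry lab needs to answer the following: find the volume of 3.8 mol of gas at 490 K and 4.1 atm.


PV = nRT  (R = 0.08206 L·atm/(mol·K))
V = nRT/P = 3.8×0.08206×490/4.1
= 37.267 L

37.267 L


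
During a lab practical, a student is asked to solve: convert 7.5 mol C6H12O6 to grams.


M(C6H12O6) = 180.16 g/mol
mass = n × M = 7.5 × 180.16 = 1351.20 g

1351.20 g


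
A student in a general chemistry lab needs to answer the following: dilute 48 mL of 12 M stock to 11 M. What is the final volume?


C1V1 = C2V2
12 × 48 = 11 × V2
V2 = 576/11 = 52.36 mL

52.36 mL


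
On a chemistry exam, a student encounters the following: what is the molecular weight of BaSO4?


M(BaSO4) = 1×137.33 + 1×32.07 + 4×16.0
= 137.33 + 32.07 + 64.0
= 233.4 g/mol

233.4 g/mol


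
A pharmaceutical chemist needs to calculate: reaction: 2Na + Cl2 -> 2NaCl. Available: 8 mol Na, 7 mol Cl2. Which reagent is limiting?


Mole ratio available / coefficient:
  Na: 8/2 = 4.000
  Cl2: 7/1 = 7.000
Smaller ratio is limiting.

Na


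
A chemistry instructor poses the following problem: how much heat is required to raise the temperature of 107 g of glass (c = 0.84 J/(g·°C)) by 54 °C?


q = mcΔT = 107 × 0.84 × 54
= 4853.52 J

4853.52 J


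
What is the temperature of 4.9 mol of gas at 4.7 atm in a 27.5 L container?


PV = nRT  (R = 0.08206 L·atm/(mol·K))
T = PV/(nR) = 4.7×27.5/(4.9×0.08206)
= 129.25/0.402094
= 321.44 K

321.44 K


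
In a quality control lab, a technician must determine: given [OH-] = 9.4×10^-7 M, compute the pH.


pOH = -log10([OH-]) = -log10(9.4×10^-7)
= 7 - log10(9.4) = 6.03
pH = 14 - pOH = 14 - 6.03 = 7.97

7.97


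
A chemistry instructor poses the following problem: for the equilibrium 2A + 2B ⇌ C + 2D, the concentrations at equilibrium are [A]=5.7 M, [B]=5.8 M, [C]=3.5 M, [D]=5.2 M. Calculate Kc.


Kc = [C][D]^2/([A]^2[B]^2)
= (3.5^1 × 5.2^2)/(5.7^2 × 5.8^2)
= 94.64/1092.9636
= 0.08659

0.08659


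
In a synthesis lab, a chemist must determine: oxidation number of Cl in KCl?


halide: -1
Oxidation number: -1

-1


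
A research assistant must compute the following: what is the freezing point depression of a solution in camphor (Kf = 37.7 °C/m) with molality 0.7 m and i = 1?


ΔTf = Kf × m × i
= 37.7 × 0.7 × 1
= 26.39 °C

26.39 °C


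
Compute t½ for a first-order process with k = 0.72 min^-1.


t½ = ln2/k = 0.693147/(0.72 min^-1)
= 0.9627 min

0.9627 min


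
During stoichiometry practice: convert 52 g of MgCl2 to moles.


M(MgCl2) = 95.21 g/mol
n = mass/M = 52/95.21 = 0.5462 mol

0.5462 mol


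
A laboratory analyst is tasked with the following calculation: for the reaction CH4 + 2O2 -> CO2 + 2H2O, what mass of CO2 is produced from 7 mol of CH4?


Mole ratio CO2:CH4 = 1:1
n(CO2) = 7 × 1/1 = 7.000 mol
mass = 7.000 × 44.01 = 308.07 g

308.07 g


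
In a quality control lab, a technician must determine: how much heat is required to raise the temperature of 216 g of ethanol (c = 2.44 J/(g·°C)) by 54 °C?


q = mcΔT = 216 × 2.44 × 54
= 28460.16 J

28460.16 J


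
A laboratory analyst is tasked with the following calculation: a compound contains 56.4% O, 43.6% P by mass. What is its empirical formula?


Assume 100 g sample. Moles of each element:
  O: 56.4/16.0 = 3.525 mol
  P: 43.6/30.97 = 1.408 mol
Divide by smallest (1.408):
  O: 3.525/1.408 = 2.5
  P: 1.408/1.408 = 1.0
Multiply all ratios by 2 to obtain whole numbers.
Empirical formula: P2O5

P2O5


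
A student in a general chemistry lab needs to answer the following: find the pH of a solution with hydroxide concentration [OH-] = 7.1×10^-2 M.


pOH = -log10([OH-]) = -log10(7.1×10^-2)
= 2 - log10(7.1) = 1.15
pH = 14 - pOH = 14 - 1.15 = 12.85

12.85


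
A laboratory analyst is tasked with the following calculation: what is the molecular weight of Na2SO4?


M(Na2SO4) = 2×22.99 + 1×32.07 + 4×16.0
= 45.98 + 32.07 + 64.0
= 142.05 g/mol

142.05 g/mol


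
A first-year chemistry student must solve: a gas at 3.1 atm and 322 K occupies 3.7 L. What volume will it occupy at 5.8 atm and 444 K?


P1V1/T1 = P2V2/T2
V2 = P1V1T2/(T1P2)
= 3.1×3.7×444/(322×5.8)
= 2.727 L

2.727 L


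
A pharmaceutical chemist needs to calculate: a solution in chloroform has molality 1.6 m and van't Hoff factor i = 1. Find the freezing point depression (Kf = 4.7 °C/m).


ΔTf = Kf × m × i
= 4.7 × 1.6 × 1
= 7.52 °C

7.52 °C


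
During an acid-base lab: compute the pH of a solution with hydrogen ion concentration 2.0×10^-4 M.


pH = -log10([H+]) = -log10(2.0×10^-4)
= 4 - log10(2.0)
= 4 - 0.3
= 3.7

3.7


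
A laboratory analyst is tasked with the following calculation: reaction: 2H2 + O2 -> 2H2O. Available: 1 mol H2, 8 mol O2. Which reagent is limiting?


Mole ratio available / coefficient:
  H2: 1/2 = 0.500
  O2: 8/1 = 8.000
Smaller ratio is limiting.

H2


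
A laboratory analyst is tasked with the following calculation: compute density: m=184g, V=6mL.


ρ = mass/volume
= 184/6
= 30.667 g/mL

30.667 g/mL


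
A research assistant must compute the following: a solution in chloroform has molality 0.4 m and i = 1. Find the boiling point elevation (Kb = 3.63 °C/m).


ΔTb = Kb × m × i
= 3.63 × 0.4 × 1
= 1.452 °C

1.452 °C


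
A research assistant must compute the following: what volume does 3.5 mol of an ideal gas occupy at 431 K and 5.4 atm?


PV = nRT  (R = 0.08206 L·atm/(mol·K))
V = nRT/P = 3.5×0.08206×431/5.4
= 22.924 L

22.924 L


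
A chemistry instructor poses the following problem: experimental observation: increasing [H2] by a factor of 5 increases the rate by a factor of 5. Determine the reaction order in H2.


rate ∝ [H2]^n
5^n = 5 → n = 1
Order in H2: 1

1


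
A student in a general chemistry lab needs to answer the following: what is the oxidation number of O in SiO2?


O is usually -2
Oxidation number: -2

-2


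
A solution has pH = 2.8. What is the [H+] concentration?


[H+] = 10^(-pH) = 10^(-2.8)
= 1.58×10^-3 M

1.58×10^-3 M


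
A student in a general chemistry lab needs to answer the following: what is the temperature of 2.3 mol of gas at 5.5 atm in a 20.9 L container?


PV = nRT  (R = 0.08206 L·atm/(mol·K))
T = PV/(nR) = 5.5×20.9/(2.3×0.08206)
= 114.95/0.188738
= 609.05 K

609.05 K


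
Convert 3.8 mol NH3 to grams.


M(NH3) = 17.03 g/mol
mass = n × M = 3.8 × 17.03 = 64.71 g

64.71 g


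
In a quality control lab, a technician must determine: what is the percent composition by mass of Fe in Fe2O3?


M(Fe2O3) = 2×55.85 + 3×16.0 = 159.70 g/mol
Mass of Fe = 2 × 55.85 = 111.70 g/mol
% Fe = 111.70/159.70 × 100 = 69.94%

69.94%


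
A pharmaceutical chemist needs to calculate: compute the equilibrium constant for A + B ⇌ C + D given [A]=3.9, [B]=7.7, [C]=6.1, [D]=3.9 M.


Kc = [C][D]/([A][B])
= (6.1^1 × 3.9^1)/(3.9^1 × 7.7^1)
= 23.79/30.03
= 0.7922

0.7922


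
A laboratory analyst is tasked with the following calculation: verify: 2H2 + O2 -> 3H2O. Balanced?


Equation: 2H2 + O2 -> 3H2O
Check atoms: H: 4≠6, O: 2≠3
Not balanced

No, not balanced


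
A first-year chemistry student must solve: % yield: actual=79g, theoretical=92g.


% yield = actual/theoretical × 100
= 79/92 × 100
= 85.87%

85.87%


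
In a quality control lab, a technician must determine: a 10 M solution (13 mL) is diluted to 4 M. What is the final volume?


C1V1 = C2V2
10 × 13 = 4 × V2
V2 = 130/4 = 32.5 mL

32.5 mL


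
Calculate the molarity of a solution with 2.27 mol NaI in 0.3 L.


M = n/V = 2.27/0.3 = 7.567 mol/L

7.567 M


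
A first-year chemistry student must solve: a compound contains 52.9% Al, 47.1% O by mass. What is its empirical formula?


Assume 100 g sample. Moles of each element:
  Al: 52.9/26.98 = 1.961 mol
  O: 47.1/16.0 = 2.944 mol
Divide by smallest (1.961):
  Al: 1.961/1.961 = 1.0
  O: 2.944/1.961 = 1.5
Multiply all ratios by 2 to obtain whole numbers.
Empirical formula: Al2O3

Al2O3


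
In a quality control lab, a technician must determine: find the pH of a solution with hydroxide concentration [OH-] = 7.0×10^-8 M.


pOH = -log10([OH-]) = -log10(7.0×10^-8)
= 8 - log10(7.0) = 7.15
pH = 14 - pOH = 14 - 7.15 = 6.85

6.85


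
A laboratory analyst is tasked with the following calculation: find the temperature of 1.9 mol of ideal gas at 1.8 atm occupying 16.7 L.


PV = nRT  (R = 0.08206 L·atm/(mol·K))
T = PV/(nR) = 1.8×16.7/(1.9×0.08206)
= 30.06/0.155914
= 192.80 K

192.80 K


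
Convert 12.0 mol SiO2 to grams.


M(SiO2) = 60.09 g/mol
mass = n × M = 12.0 × 60.09 = 721.08 g

721.08 g


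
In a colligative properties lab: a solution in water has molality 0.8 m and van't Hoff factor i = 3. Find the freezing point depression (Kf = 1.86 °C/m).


ΔTf = Kf × m × i
= 1.86 × 0.8 × 3
= 4.464 °C

4.464 °C


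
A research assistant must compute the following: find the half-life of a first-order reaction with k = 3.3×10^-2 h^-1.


t½ = ln2/k = 0.693147/(3.3×10^-2 h^-1)
= 21.00 h

21.00 h


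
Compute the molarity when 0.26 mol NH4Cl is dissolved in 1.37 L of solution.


M = n/V = 0.26/1.37 = 0.190 mol/L

0.190 M


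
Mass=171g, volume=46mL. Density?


ρ = mass/volume
= 171/46
= 3.717 g/mL

3.717 g/mL


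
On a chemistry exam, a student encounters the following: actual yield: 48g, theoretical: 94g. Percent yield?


% yield = actual/theoretical × 100
= 48/94 × 100
= 51.06%

51.06%


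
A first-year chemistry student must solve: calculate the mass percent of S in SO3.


M(SO3) = 1×32.07 + 3×16.0 = 80.07 g/mol
Mass of S = 1 × 32.07 = 32.07 g/mol
% S = 32.07/80.07 × 100 = 40.05%

40.05%


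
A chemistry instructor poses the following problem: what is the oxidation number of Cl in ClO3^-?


x + 3(-2) = -1, so x = +5
Oxidation number: +5

+5


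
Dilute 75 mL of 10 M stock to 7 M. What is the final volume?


C1V1 = C2V2
10 × 75 = 7 × V2
V2 = 750/7 = 107.14 mL

107.14 mL


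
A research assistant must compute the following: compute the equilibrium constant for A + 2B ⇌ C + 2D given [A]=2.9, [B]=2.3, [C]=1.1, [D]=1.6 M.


Kc = [C][D]^2/([A][B]^2)
= (1.1^1 × 1.6^2)/(2.9^1 × 2.3^2)
= 2.816/15.341
= 0.1836

0.1836


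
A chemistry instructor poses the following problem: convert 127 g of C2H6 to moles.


M(C2H6) = 30.07 g/mol
n = mass/M = 127/30.07 = 4.2235 mol

4.2235 mol


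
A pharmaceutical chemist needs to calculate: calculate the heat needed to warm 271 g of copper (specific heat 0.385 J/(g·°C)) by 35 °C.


q = mcΔT = 271 × 0.385 × 35
= 3651.73 J

3651.73 J


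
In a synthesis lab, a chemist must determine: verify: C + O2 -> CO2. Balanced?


Equation: C + O2 -> CO2
Check atoms: C: 1=1, O: 2=2
Balanced

Yes, balanced


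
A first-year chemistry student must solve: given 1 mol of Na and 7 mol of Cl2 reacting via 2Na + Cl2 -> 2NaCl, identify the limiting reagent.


Mole ratio available / coefficient:
  Na: 1/2 = 0.500
  Cl2: 7/1 = 7.000
Smaller ratio is limiting.

Na


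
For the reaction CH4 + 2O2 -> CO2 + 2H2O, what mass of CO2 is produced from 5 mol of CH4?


Mole ratio CO2:CH4 = 1:1
n(CO2) = 5 × 1/1 = 5.000 mol
mass = 5.000 × 44.01 = 220.05 g

220.05 g


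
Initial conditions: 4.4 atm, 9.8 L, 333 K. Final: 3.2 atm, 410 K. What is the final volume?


P1V1/T1 = P2V2/T2
V2 = P1V1T2/(T1P2)
= 4.4×9.8×410/(333×3.2)
= 16.591 L

16.591 L


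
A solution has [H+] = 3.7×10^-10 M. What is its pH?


pH = -log10([H+]) = -log10(3.7×10^-10)
= 10 - log10(3.7)
= 10 - 0.57
= 9.43

9.43


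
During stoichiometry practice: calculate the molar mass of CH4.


M(CH4) = 1×12.01 + 4×1.008
= 12.01 + 4.03
= 16.04 g/mol

16.04 g/mol


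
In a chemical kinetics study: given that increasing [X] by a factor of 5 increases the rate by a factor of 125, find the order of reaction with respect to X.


rate ∝ [X]^n
5^n = 125 → n = 3
Order in X: 3

3


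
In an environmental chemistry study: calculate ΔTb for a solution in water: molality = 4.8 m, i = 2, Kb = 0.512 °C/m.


ΔTb = Kb × m × i
= 0.512 × 4.8 × 2
= 4.9152 °C

4.9152 °C


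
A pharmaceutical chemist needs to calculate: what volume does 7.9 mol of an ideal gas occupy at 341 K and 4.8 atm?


PV = nRT  (R = 0.08206 L·atm/(mol·K))
V = nRT/P = 7.9×0.08206×341/4.8
= 46.054 L

46.054 L


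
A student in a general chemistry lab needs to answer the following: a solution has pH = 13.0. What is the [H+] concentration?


[H+] = 10^(-pH) = 10^(-13.0)
= 1.0×10^-13 M

1.0×10^-13 M


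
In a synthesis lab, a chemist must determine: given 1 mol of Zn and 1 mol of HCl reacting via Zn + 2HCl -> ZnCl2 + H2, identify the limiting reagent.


Mole ratio available / coefficient:
  Zn: 1/1 = 1.000
  HCl: 1/2 = 0.500
Smaller ratio is limiting.

HCl


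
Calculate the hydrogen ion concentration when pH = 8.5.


[H+] = 10^(-pH) = 10^(-8.5)
= 3.16×10^-9 M

3.16×10^-9 M


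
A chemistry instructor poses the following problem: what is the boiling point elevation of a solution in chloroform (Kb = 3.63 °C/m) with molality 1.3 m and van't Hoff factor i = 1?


ΔTb = Kb × m × i
= 3.63 × 1.3 × 1
= 4.719 °C

4.719 °C


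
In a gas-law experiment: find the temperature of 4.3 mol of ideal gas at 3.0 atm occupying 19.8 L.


PV = nRT  (R = 0.08206 L·atm/(mol·K))
T = PV/(nR) = 3.0×19.8/(4.3×0.08206)
= 59.40/0.352858
= 168.34 K

168.34 K


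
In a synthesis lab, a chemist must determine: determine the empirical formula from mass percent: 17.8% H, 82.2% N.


Assume 100 g sample. Moles of each element:
  H: 17.8/1.008 = 17.659 mol
  N: 82.2/14.01 = 5.867 mol
Divide by smallest (5.867):
  H: 17.659/5.867 = 3.01
  N: 5.867/5.867 = 1.0
Empirical formula: NH3

NH3


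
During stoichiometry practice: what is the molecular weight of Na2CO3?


M(Na2CO3) = 2×22.99 + 1×12.01 + 3×16.0
= 45.98 + 12.01 + 48.0
= 105.99 g/mol

105.99 g/mol


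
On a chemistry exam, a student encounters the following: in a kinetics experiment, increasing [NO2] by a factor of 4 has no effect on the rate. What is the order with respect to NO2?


rate ∝ [NO2]^n
rate ∝ [NO2]^0
Order in NO2: 0

0


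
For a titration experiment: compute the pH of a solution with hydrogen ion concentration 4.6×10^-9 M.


pH = -log10([H+]) = -log10(4.6×10^-9)
= 9 - log10(4.6)
= 9 - 0.66
= 8.34

8.34


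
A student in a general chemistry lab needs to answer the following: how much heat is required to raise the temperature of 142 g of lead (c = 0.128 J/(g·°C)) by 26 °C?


q = mcΔT = 142 × 0.128 × 26
= 472.58 J

472.58 J


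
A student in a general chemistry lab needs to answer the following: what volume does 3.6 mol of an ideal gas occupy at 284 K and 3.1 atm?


PV = nRT  (R = 0.08206 L·atm/(mol·K))
V = nRT/P = 3.6×0.08206×284/3.1
= 27.064 L

27.064 L


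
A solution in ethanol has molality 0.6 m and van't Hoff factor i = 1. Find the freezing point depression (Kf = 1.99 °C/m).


ΔTf = Kf × m × i
= 1.99 × 0.6 × 1
= 1.194 °C

1.194 °C


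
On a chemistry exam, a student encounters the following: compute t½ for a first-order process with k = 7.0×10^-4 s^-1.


t½ = ln2/k = 0.693147/(7.0×10^-4 s^-1)
= 990.2 s

990.2 s


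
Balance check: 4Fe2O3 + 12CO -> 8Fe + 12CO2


Equation: 4Fe2O3 + 12CO -> 8Fe + 12CO2
Check atoms: C: 12=12, Fe: 8=8, O: 24=24
Balanced

Yes, balanced


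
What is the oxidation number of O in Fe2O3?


O is usually -2
Oxidation number: -2

-2


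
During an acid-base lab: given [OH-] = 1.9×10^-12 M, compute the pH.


pOH = -log10([OH-]) = -log10(1.9×10^-12)
= 12 - log10(1.9) = 11.72
pH = 14 - pOH = 14 - 11.72 = 2.28

2.28


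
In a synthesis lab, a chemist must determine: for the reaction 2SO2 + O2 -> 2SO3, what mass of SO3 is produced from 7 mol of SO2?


Mole ratio SO3:SO2 = 2:2
n(SO3) = 7 × 2/2 = 7.000 mol
mass = 7.000 × 80.07 = 560.49 g

560.49 g


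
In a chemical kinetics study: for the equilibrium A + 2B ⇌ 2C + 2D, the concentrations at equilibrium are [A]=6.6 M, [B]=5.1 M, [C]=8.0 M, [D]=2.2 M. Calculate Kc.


Kc = [C]^2[D]^2/([A][B]^2)
= (8.0^2 × 2.2^2)/(6.6^1 × 5.1^2)
= 309.76/171.666
= 1.804

1.804


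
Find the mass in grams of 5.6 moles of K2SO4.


M(K2SO4) = 174.27 g/mol
mass = n × M = 5.6 × 174.27 = 975.91 g

975.91 g


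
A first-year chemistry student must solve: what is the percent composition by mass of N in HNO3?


M(HNO3) = 1×1.008 + 1×14.01 + 3×16.0 = 63.018 g/mol
Mass of N = 1 × 14.01 = 14.01 g/mol
% N = 14.01/63.018 × 100 = 22.23%

22.23%


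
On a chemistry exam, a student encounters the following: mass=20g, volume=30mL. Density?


ρ = mass/volume
= 20/30
= 0.667 g/mL

0.667 g/mL


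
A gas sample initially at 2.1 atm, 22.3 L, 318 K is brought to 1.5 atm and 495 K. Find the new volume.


P1V1/T1 = P2V2/T2
V2 = P1V1T2/(T1P2)
= 2.1×22.3×495/(318×1.5)
= 48.597 L

48.597 L


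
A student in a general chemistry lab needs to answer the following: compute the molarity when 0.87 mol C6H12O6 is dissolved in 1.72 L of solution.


M = n/V = 0.87/1.72 = 0.506 mol/L

0.506 M


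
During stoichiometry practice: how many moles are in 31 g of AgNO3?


M(AgNO3) = 169.88 g/mol
n = mass/M = 31/169.88 = 0.1825 mol

0.1825 mol


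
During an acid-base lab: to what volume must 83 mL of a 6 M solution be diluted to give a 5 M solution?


C1V1 = C2V2
6 × 83 = 5 × V2
V2 = 498/5 = 99.6 mL

99.6 mL


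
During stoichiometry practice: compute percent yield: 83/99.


% yield = actual/theoretical × 100
= 83/99 × 100
= 83.84%

83.84%


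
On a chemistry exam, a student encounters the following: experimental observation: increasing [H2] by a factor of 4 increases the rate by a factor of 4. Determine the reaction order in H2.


rate ∝ [H2]^n
4^n = 4 → n = 1
Order in H2: 1

1


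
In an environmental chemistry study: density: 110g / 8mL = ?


ρ = mass/volume
= 110/8
= 13.75 g/mL

13.75 g/mL


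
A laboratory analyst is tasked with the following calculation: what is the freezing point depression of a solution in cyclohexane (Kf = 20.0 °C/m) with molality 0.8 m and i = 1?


ΔTf = Kf × m × i
= 20.0 × 0.8 × 1
= 16.0 °C

16.0 °C


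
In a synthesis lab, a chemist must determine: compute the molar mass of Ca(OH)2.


M(Ca(OH)2) = 1×40.08 + 2×16.0 + 2×1.008
= 40.08 + 32.0 + 2.02
= 74.1 g/mol

74.1 g/mol


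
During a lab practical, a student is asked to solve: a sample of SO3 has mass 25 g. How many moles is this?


M(SO3) = 80.07 g/mol
n = mass/M = 25/80.07 = 0.3122 mol

0.3122 mol


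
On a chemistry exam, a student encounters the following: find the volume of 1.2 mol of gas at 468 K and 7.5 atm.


PV = nRT  (R = 0.08206 L·atm/(mol·K))
V = nRT/P = 1.2×0.08206×468/7.5
= 6.145 L

6.145 L


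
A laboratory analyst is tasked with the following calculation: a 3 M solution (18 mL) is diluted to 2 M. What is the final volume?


C1V1 = C2V2
3 × 18 = 2 × V2
V2 = 54/2 = 27.0 mL

27.0 mL


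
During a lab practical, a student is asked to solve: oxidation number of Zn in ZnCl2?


Zn is +2
Oxidation number: +2

+2


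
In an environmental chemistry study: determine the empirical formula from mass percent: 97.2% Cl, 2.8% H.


Assume 100 g sample. Moles of each element:
  Cl: 97.2/35.45 = 2.742 mol
  H: 2.8/1.008 = 2.778 mol
Divide by smallest (2.742):
  Cl: 2.742/2.742 = 1.0
  H: 2.778/2.742 = 1.01
Empirical formula: HCl

HCl


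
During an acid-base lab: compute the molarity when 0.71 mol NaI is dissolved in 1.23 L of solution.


M = n/V = 0.71/1.23 = 0.577 mol/L

0.577 M


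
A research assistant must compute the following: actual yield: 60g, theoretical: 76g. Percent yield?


% yield = actual/theoretical × 100
= 60/76 × 100
= 78.95%

78.95%


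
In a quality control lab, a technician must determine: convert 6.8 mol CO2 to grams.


M(CO2) = 44.01 g/mol
mass = n × M = 6.8 × 44.01 = 299.27 g

299.27 g


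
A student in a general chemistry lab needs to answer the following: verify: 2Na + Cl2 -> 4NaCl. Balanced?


Equation: 2Na + Cl2 -> 4NaCl
Check atoms: Cl: 2≠4, Na: 2≠4
Not balanced

No, not balanced


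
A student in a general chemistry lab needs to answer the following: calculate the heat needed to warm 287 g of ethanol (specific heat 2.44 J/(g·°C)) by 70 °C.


q = mcΔT = 287 × 2.44 × 70
= 49019.60 J

49019.60 J


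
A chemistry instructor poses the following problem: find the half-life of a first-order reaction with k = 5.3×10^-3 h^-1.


t½ = ln2/k = 0.693147/(5.3×10^-3 h^-1)
= 130.8 h

130.8 h


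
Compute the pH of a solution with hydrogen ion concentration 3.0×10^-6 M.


pH = -log10([H+]) = -log10(3.0×10^-6)
= 6 - log10(3.0)
= 6 - 0.48
= 5.52

5.52


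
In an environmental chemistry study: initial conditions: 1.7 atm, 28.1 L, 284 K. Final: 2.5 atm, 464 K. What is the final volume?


P1V1/T1 = P2V2/T2
V2 = P1V1T2/(T1P2)
= 1.7×28.1×464/(284×2.5)
= 31.219 L

31.219 L


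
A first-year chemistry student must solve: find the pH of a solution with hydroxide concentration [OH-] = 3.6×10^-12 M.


pOH = -log10([OH-]) = -log10(3.6×10^-12)
= 12 - log10(3.6) = 11.44
pH = 14 - pOH = 14 - 11.44 = 2.56

2.56


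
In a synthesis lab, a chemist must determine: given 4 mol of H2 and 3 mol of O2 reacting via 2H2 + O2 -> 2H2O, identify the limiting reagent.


Mole ratio available / coefficient:
  H2: 4/2 = 2.000
  O2: 3/1 = 3.000
Smaller ratio is limiting.

H2


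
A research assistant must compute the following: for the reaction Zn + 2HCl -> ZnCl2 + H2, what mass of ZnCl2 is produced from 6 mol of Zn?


Mole ratio ZnCl2:Zn = 1:1
n(ZnCl2) = 6 × 1/1 = 6.000 mol
mass = 6.000 × 136.28 = 817.68 g

817.68 g


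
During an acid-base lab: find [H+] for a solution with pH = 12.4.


[H+] = 10^(-pH) = 10^(-12.4)
= 3.98×10^-13 M

3.98×10^-13 M


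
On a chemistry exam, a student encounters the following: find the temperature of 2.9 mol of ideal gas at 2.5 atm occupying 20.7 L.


PV = nRT  (R = 0.08206 L·atm/(mol·K))
T = PV/(nR) = 2.5×20.7/(2.9×0.08206)
= 51.75/0.237974
= 217.46 K

217.46 K


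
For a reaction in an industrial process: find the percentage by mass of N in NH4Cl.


M(NH4Cl) = 1×14.01 + 4×1.008 + 1×35.45 = 53.492 g/mol
Mass of N = 1 × 14.01 = 14.01 g/mol
% N = 14.01/53.492 × 100 = 26.19%

26.19%


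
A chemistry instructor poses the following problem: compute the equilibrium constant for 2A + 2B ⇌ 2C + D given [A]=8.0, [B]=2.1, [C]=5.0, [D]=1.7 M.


Kc = [C]^2[D]/([A]^2[B]^2)
= (5.0^2 × 1.7^1)/(8.0^2 × 2.1^2)
= 42.5/282.24
= 0.1506

0.1506


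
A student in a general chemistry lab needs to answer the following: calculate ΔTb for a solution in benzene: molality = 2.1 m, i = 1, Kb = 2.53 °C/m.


ΔTb = Kb × m × i
= 2.53 × 2.1 × 1
= 5.313 °C

5.313 °C


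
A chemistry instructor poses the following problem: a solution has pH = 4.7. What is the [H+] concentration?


[H+] = 10^(-pH) = 10^(-4.7)
= 2.0×10^-5 M

2.0×10^-5 M


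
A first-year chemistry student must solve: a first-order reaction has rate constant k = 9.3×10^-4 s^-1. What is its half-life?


t½ = ln2/k = 0.693147/(9.3×10^-4 s^-1)
= 745.3 s

745.3 s


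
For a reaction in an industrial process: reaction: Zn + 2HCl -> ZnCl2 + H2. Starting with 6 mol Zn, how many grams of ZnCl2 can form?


Mole ratio ZnCl2:Zn = 1:1
n(ZnCl2) = 6 × 1/1 = 6.000 mol
mass = 6.000 × 136.28 = 817.68 g

817.68 g


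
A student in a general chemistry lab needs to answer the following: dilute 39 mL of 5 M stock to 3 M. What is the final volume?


C1V1 = C2V2
5 × 39 = 3 × V2
V2 = 195/3 = 65.0 mL

65.0 mL


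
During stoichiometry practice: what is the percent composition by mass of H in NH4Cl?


M(NH4Cl) = 1×14.01 + 4×1.008 + 1×35.45 = 53.492 g/mol
Mass of H = 4 × 1.008 = 4.032 g/mol
% H = 4.032/53.492 × 100 = 7.54%

7.54%


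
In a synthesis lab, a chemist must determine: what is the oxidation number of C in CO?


x + (-2) = 0, so x = +2
Oxidation number: +2

+2


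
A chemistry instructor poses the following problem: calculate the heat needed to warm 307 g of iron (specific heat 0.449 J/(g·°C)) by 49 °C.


q = mcΔT = 307 × 0.449 × 49
= 6754.31 J

6754.31 J


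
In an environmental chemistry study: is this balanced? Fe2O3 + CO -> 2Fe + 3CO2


Equation: Fe2O3 + CO -> 2Fe + 3CO2
Check atoms: C: 1≠3, Fe: 2=2, O: 4≠6
Not balanced

No, not balanced


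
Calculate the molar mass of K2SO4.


M(K2SO4) = 2×39.1 + 1×32.07 + 4×16.0
= 78.2 + 32.07 + 64.0
= 174.27 g/mol

174.27 g/mol


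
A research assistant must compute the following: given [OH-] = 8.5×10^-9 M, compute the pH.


pOH = -log10([OH-]) = -log10(8.5×10^-9)
= 9 - log10(8.5) = 8.07
pH = 14 - pOH = 14 - 8.07 = 5.93

5.93


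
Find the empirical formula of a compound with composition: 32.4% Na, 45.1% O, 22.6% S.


Assume 100 g sample. Moles of each element:
  Na: 32.4/22.99 = 1.409 mol
  O: 45.1/16.0 = 2.819 mol
  S: 22.6/32.07 = 0.705 mol
Divide by smallest (0.705):
  Na: 1.409/0.705 = 2.0
  O: 2.819/0.705 = 4.0
  S: 0.705/0.705 = 1.0
Empirical formula: Na2SO4

Na2SO4


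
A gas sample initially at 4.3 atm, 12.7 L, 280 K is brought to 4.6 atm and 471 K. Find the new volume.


P1V1/T1 = P2V2/T2
V2 = P1V1T2/(T1P2)
= 4.3×12.7×471/(280×4.6)
= 19.97 L

19.97 L


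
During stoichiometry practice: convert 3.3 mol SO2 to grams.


M(SO2) = 64.07 g/mol
mass = n × M = 3.3 × 64.07 = 211.43 g

211.43 g


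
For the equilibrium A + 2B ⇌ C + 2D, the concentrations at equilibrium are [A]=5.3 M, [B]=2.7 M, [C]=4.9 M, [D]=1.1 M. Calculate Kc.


Kc = [C][D]^2/([A][B]^2)
= (4.9^1 × 1.1^2)/(5.3^1 × 2.7^2)
= 5.929/38.637
= 0.1535

0.1535


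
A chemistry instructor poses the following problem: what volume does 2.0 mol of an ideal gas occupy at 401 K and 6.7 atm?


PV = nRT  (R = 0.08206 L·atm/(mol·K))
V = nRT/P = 2.0×0.08206×401/6.7
= 9.823 L

9.823 L


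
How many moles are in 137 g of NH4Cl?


M(NH4Cl) = 53.49 g/mol
n = mass/M = 137/53.49 = 2.5612 mol

2.5612 mol


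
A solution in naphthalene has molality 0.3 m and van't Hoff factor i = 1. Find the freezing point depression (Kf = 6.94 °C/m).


ΔTf = Kf × m × i
= 6.94 × 0.3 × 1
= 2.082 °C

2.082 °C


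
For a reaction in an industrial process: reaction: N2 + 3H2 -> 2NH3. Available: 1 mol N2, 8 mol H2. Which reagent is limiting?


Mole ratio available / coefficient:
  N2: 1/1 = 1.000
  H2: 8/3 = 2.667
Smaller ratio is limiting.

N2


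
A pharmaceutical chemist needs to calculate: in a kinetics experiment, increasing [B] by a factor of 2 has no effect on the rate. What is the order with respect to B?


rate ∝ [B]^n
rate ∝ [B]^0
Order in B: 0

0


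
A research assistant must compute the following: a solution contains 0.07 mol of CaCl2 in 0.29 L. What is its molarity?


M = n/V = 0.07/0.29 = 0.241 mol/L

0.241 M


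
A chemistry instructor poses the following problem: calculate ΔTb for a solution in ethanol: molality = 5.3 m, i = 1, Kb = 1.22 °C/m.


ΔTb = Kb × m × i
= 1.22 × 5.3 × 1
= 6.466 °C

6.466 °C


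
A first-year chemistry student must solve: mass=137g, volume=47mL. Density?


ρ = mass/volume
= 137/47
= 2.915 g/mL

2.915 g/mL


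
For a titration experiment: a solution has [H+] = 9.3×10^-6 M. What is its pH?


pH = -log10([H+]) = -log10(9.3×10^-6)
= 6 - log10(9.3)
= 6 - 0.97
= 5.03

5.03


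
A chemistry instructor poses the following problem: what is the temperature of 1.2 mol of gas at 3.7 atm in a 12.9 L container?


PV = nRT  (R = 0.08206 L·atm/(mol·K))
T = PV/(nR) = 3.7×12.9/(1.2×0.08206)
= 47.73/0.098472
= 484.71 K

484.71 K


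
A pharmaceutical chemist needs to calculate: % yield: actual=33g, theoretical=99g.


% yield = actual/theoretical × 100
= 33/99 × 100
= 33.33%

33.33%


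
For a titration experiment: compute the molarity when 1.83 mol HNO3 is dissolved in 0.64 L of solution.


M = n/V = 1.83/0.64 = 2.859 mol/L

2.859 M


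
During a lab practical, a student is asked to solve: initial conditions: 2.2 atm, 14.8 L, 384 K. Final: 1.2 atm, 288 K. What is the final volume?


P1V1/T1 = P2V2/T2
V2 = P1V1T2/(T1P2)
= 2.2×14.8×288/(384×1.2)
= 20.35 L

20.35 L


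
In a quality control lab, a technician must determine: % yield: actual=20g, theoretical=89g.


% yield = actual/theoretical × 100
= 20/89 × 100
= 22.47%

22.47%


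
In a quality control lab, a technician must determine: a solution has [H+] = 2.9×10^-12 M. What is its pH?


pH = -log10([H+]) = -log10(2.9×10^-12)
= 12 - log10(2.9)
= 12 - 0.46
= 11.54

11.54


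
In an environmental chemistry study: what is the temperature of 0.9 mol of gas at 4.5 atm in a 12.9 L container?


PV = nRT  (R = 0.08206 L·atm/(mol·K))
T = PV/(nR) = 4.5×12.9/(0.9×0.08206)
= 58.05/0.073854
= 786.01 K

786.01 K


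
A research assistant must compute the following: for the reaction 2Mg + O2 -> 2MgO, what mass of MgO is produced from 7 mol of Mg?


Mole ratio MgO:Mg = 2:2
n(MgO) = 7 × 2/2 = 7.000 mol
mass = 7.000 × 40.31 = 282.17 g

282.17 g


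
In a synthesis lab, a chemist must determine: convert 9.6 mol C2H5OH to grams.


M(C2H5OH) = 46.07 g/mol
mass = n × M = 9.6 × 46.07 = 442.27 g

442.27 g


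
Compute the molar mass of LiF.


M(LiF) = 1×6.94 + 1×19.0
= 6.94 + 19.0
= 25.94 g/mol

25.94 g/mol


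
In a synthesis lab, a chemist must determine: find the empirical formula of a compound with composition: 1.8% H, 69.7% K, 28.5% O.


Assume 100 g sample. Moles of each element:
  H: 1.8/1.008 = 1.786 mol
  K: 69.7/39.1 = 1.783 mol
  O: 28.5/16.0 = 1.781 mol
Divide by smallest (1.781):
  H: 1.786/1.781 = 1.0
  K: 1.783/1.781 = 1.0
  O: 1.781/1.781 = 1.0
Empirical formula: KOH

KOH


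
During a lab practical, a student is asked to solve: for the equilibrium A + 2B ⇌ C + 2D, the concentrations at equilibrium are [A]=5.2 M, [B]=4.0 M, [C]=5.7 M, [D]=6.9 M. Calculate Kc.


Kc = [C][D]^2/([A][B]^2)
= (5.7^1 × 6.9^2)/(5.2^1 × 4.0^2)
= 271.377/83.2
= 3.262

3.262


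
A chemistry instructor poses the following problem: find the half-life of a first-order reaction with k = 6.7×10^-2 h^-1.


t½ = ln2/k = 0.693147/(6.7×10^-2 h^-1)
= 10.35 h

10.35 h


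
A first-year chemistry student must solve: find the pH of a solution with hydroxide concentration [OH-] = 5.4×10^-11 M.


pOH = -log10([OH-]) = -log10(5.4×10^-11)
= 11 - log10(5.4) = 10.27
pH = 14 - pOH = 14 - 10.27 = 3.73

3.73


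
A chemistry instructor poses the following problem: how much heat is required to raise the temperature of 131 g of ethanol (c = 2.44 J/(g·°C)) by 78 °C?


q = mcΔT = 131 × 2.44 × 78
= 24931.92 J

24931.92 J


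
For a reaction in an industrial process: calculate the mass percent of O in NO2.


M(NO2) = 1×14.01 + 2×16.0 = 46.01 g/mol
Mass of O = 2 × 16.0 = 32.00 g/mol
% O = 32.00/46.01 × 100 = 69.55%

69.55%


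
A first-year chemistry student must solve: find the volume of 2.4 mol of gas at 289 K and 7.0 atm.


PV = nRT  (R = 0.08206 L·atm/(mol·K))
V = nRT/P = 2.4×0.08206×289/7.0
= 8.131 L

8.131 L


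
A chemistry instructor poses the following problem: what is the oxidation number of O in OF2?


F is always -1; 2(-1) + x = 0, so O = +2
Oxidation number: +2

+2


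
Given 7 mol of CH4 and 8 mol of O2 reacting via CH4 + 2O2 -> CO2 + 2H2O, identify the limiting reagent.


Mole ratio available / coefficient:
  CH4: 7/1 = 7.000
  O2: 8/2 = 4.000
Smaller ratio is limiting.

O2


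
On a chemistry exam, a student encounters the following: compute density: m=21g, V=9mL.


ρ = mass/volume
= 21/9
= 2.333 g/mL

2.333 g/mL


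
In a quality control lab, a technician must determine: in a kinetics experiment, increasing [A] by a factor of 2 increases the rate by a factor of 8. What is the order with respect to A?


rate ∝ [A]^n
2^n = 8 → n = 3
Order in A: 3

3


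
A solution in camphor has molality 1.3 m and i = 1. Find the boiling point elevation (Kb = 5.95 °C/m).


ΔTb = Kb × m × i
= 5.95 × 1.3 × 1
= 7.735 °C

7.735 °C


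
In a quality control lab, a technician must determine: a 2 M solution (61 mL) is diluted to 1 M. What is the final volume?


C1V1 = C2V2
2 × 61 = 1 × V2
V2 = 122/1 = 122.0 mL

122.0 mL


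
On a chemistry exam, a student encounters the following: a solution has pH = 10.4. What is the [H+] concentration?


[H+] = 10^(-pH) = 10^(-10.4)
= 3.98×10^-11 M

3.98×10^-11 M


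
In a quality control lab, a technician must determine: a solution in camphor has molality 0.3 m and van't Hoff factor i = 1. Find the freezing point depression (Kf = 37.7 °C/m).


ΔTf = Kf × m × i
= 37.7 × 0.3 × 1
= 11.31 °C

11.31 °C


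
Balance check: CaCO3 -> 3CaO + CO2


Equation: CaCO3 -> 3CaO + CO2
Check atoms: C: 1=1, Ca: 1≠3, O: 3≠5
Not balanced

No, not balanced


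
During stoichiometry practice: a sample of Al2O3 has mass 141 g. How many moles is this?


M(Al2O3) = 101.96 g/mol
n = mass/M = 141/101.96 = 1.3829 mol

1.3829 mol


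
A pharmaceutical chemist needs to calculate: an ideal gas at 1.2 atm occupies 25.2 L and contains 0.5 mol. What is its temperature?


PV = nRT  (R = 0.08206 L·atm/(mol·K))
T = PV/(nR) = 1.2×25.2/(0.5×0.08206)
= 30.24/0.041030
= 737.02 K

737.02 K


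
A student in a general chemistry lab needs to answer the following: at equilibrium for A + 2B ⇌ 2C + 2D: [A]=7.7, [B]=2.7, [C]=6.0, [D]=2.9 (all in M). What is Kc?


Kc = [C]^2[D]^2/([A][B]^2)
= (6.0^2 × 2.9^2)/(7.7^1 × 2.7^2)
= 302.76/56.133
= 5.394

5.394


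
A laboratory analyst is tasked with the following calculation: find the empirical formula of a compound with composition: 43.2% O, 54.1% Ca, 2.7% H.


Assume 100 g sample. Moles of each element:
  O: 43.2/16.0 = 2.7 mol
  Ca: 54.1/40.08 = 1.35 mol
  H: 2.7/1.008 = 2.679 mol
Divide by smallest (1.35):
  O: 2.7/1.35 = 2.0
  Ca: 1.35/1.35 = 1.0
  H: 2.679/1.35 = 1.98
Empirical formula: CaO2H2

CaO2H2


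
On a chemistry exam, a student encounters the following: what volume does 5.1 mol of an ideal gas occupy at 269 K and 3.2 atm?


PV = nRT  (R = 0.08206 L·atm/(mol·K))
V = nRT/P = 5.1×0.08206×269/3.2
= 35.181 L

35.181 L


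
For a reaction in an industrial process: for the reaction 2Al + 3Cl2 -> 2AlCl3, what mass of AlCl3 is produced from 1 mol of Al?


Mole ratio AlCl3:Al = 2:2
n(AlCl3) = 1 × 2/2 = 1.000 mol
mass = 1.000 × 133.33 = 133.33 g

133.33 g


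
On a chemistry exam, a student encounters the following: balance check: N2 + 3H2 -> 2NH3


Equation: N2 + 3H2 -> 2NH3
Check atoms: H: 6=6, N: 2=2
Balanced

Yes, balanced


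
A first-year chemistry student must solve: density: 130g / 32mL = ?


ρ = mass/volume
= 130/32
= 4.062 g/mL

4.062 g/mL


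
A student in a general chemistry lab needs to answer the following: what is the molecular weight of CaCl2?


M(CaCl2) = 1×40.08 + 2×35.45
= 40.08 + 70.9
= 110.98 g/mol

110.98 g/mol


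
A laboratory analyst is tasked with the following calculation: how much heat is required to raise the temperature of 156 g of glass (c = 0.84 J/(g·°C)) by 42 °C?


q = mcΔT = 156 × 0.84 × 42
= 5503.68 J

5503.68 J


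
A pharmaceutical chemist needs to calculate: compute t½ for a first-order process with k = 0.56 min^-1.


t½ = ln2/k = 0.693147/(0.56 min^-1)
= 1.238 min

1.238 min


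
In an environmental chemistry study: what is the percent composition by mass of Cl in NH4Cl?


M(NH4Cl) = 1×14.01 + 4×1.008 + 1×35.45 = 53.492 g/mol
Mass of Cl = 1 × 35.45 = 35.45 g/mol
% Cl = 35.45/53.492 × 100 = 66.27%

66.27%


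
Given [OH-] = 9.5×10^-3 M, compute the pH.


pOH = -log10([OH-]) = -log10(9.5×10^-3)
= 3 - log10(9.5) = 2.02
pH = 14 - pOH = 14 - 2.02 = 11.98

11.98


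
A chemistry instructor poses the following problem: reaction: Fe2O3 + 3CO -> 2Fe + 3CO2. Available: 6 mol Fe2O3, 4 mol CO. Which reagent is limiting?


Mole ratio available / coefficient:
  Fe2O3: 6/1 = 6.000
  CO: 4/3 = 1.333
Smaller ratio is limiting.

CO


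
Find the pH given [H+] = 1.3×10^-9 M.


pH = -log10([H+]) = -log10(1.3×10^-9)
= 9 - log10(1.3)
= 9 - 0.11
= 8.89

8.89


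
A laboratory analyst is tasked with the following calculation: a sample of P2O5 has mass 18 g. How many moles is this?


M(P2O5) = 141.94 g/mol
n = mass/M = 18/141.94 = 0.1268 mol

0.1268 mol


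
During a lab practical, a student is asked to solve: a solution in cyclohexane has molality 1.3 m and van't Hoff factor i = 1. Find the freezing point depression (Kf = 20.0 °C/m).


ΔTf = Kf × m × i
= 20.0 × 1.3 × 1
= 26.0 °C

26.0 °C


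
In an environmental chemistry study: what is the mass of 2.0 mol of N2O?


M(N2O) = 44.02 g/mol
mass = n × M = 2.0 × 44.02 = 88.04 g

88.04 g


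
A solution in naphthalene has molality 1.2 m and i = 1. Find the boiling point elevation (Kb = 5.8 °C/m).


ΔTb = Kb × m × i
= 5.8 × 1.2 × 1
= 6.96 °C

6.96 °C


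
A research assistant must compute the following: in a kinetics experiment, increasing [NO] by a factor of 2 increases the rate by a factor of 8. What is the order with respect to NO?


rate ∝ [NO]^n
2^n = 8 → n = 3
Order in NO: 3

3


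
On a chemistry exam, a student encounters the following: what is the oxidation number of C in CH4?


x + 4(+1) = 0, so x = -4
Oxidation number: -4

-4


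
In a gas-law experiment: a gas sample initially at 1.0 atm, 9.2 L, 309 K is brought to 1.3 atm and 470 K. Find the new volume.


P1V1/T1 = P2V2/T2
V2 = P1V1T2/(T1P2)
= 1.0×9.2×470/(309×1.3)
= 10.764 L

10.764 L


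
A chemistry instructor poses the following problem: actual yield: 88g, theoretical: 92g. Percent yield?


% yield = actual/theoretical × 100
= 88/92 × 100
= 95.65%

95.65%


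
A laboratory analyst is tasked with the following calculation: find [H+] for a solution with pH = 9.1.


[H+] = 10^(-pH) = 10^(-9.1)
= 7.94×10^-10 M

7.94×10^-10 M


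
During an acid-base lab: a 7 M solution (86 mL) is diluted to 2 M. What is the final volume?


C1V1 = C2V2
7 × 86 = 2 × V2
V2 = 602/2 = 301.0 mL

301.0 mL


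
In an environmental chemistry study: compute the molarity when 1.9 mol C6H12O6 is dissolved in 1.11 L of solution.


M = n/V = 1.9/1.11 = 1.712 mol/L

1.712 M


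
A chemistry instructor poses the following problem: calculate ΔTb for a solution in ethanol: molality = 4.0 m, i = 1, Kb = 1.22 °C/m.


ΔTb = Kb × m × i
= 1.22 × 4.0 × 1
= 4.88 °C

4.88 °C


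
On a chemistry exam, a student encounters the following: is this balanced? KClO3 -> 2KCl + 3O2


Equation: KClO3 -> 2KCl + 3O2
Check atoms: Cl: 1≠2, K: 1≠2, O: 3≠6
Not balanced

No, not balanced


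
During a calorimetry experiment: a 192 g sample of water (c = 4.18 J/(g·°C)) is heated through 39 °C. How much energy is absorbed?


q = mcΔT = 192 × 4.18 × 39
= 31299.84 J

31299.84 J
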